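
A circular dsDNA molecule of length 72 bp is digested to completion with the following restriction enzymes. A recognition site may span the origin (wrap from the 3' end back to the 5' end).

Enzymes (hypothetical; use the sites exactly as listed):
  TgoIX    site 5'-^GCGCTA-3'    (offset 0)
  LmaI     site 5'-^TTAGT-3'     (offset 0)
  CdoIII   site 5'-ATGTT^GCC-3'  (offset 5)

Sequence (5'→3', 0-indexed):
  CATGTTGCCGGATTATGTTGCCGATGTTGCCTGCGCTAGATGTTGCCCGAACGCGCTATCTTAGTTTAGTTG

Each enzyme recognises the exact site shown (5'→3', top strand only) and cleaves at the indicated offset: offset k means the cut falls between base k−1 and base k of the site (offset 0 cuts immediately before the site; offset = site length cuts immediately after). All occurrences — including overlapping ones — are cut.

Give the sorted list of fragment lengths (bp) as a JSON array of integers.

Site scan:
  TgoIX GCGCTA/0: at [32, 52] ⇒ [32, 52]
  LmaI TTAGT/0: at [60, 65] ⇒ [60, 65]
  CdoIII ATGTTGCC/5: at [1, 14, 23, 39] ⇒ [6, 19, 28, 44]

Pooled cuts: [6, 19, 28, 32, 44, 52, 60, 65]

Fragment lengths:
  6→19: 13 bp
  19→28: 9 bp
  28→32: 4 bp
  32→44: 12 bp
  44→52: 8 bp
  52→60: 8 bp
  60→65: 5 bp
  65→6 (wrap): 72-65+6 = 13 bp

[4,5,8,8,9,12,13,13]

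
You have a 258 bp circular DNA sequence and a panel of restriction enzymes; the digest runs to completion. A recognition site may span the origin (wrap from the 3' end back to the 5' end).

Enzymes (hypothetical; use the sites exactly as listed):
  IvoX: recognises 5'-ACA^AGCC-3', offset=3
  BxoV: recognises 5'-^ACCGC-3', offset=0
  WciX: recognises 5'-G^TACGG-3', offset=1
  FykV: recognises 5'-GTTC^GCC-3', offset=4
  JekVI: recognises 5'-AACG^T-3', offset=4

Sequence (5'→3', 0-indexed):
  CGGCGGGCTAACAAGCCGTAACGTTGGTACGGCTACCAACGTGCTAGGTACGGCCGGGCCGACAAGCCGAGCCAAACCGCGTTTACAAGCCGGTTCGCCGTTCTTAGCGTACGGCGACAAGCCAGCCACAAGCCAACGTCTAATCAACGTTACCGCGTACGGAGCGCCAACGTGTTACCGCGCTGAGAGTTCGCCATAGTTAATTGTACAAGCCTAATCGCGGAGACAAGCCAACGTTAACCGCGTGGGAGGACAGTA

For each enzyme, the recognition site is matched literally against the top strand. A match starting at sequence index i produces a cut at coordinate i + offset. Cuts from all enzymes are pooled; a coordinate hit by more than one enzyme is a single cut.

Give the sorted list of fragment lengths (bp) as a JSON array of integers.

Site scan:
  IvoX ACAAGCC/3: at [10, 61, 84, 116, 127, 207, 225] ⇒ [13, 64, 87, 119, 130, 210, 228]
  BxoV ACCGC/0: at [75, 151, 176, 239] ⇒ [75, 151, 176, 239]
  WciX GTACGG/1: at [26, 47, 108, 156, 255] ⇒ [27, 48, 109, 157, 256]
  FykV GTTCGCC/4: at [92, 188] ⇒ [96, 192]
  JekVI AACGT/4: at [19, 37, 134, 145, 168, 232] ⇒ [23, 41, 138, 149, 172, 236]

All cut coordinates (distinct, sorted): [13, 23, 27, 41, 48, 64, 75, 87, 96, 109, 119, 130, 138, 149, 151, 157, 172, 176, 192, 210, 228, 236, 239, 256]

Fragments:
  13→23: 10 bp
  23→27: 4 bp
  27→41: 14 bp
  41→48: 7 bp
  48→64: 16 bp
  64→75: 11 bp
  75→87: 12 bp
  87→96: 9 bp
  96→109: 13 bp
  109→119: 10 bp
  119→130: 11 bp
  130→138: 8 bp
  138→149: 11 bp
  149→151: 2 bp
  151→157: 6 bp
  157→172: 15 bp
  172→176: 4 bp
  176→192: 16 bp
  192→210: 18 bp
  210→228: 18 bp
  228→236: 8 bp
  236→239: 3 bp
  239→256: 17 bp
  256→13 (wrap): 258-256+13 = 15 bp

[2,3,4,4,6,7,8,8,9,10,10,11,11,11,12,13,14,15,15,16,16,17,18,18]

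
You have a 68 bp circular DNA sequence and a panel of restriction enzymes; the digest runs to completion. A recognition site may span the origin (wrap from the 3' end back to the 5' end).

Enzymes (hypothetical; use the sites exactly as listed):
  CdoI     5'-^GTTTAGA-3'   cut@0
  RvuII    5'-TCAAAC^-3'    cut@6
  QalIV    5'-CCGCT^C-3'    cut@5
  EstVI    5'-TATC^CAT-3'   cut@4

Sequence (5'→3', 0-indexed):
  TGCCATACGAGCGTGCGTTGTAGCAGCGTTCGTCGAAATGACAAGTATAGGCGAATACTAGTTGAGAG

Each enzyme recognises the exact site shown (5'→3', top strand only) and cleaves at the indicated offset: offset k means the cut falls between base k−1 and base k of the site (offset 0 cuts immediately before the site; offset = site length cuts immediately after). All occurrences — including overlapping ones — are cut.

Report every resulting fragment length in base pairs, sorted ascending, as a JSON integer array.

Per-enzyme occurrences:
  CdoI (GTTTAGA, off=0): no sites
  RvuII (TCAAAC, off=6): no sites
  QalIV (CCGCTC, off=5): no sites
  EstVI (TATCCAT, off=4): no sites

All cut coordinates (distinct, sorted): ∅

Fragment lengths:
  no cuts → one circular fragment of 68 bp

[68]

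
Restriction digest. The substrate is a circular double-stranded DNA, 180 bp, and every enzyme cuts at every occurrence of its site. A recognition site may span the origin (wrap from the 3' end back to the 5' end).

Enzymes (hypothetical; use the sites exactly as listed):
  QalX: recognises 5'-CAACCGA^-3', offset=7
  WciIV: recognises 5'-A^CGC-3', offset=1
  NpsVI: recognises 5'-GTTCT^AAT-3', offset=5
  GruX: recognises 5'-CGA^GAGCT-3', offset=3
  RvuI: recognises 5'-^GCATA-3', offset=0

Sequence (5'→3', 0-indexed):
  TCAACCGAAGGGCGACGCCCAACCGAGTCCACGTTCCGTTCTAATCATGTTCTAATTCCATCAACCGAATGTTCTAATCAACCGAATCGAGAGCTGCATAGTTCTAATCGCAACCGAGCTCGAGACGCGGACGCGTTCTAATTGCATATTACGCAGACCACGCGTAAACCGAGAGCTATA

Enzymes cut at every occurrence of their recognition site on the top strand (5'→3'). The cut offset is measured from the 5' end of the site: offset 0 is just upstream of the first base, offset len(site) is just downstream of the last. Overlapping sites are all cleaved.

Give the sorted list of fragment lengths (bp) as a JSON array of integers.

Site scan:
  QalX CAACCGA/7: at [1, 19, 61, 78, 110] ⇒ [8, 26, 68, 85, 117]
  WciIV ACGC/1: at [14, 124, 130, 150, 159] ⇒ [15, 125, 131, 151, 160]
  NpsVI GTTCTAAT/5: at [37, 48, 70, 100, 134] ⇒ [42, 53, 75, 105, 139]
  GruX CGAGAGCT/3: at [87, 169] ⇒ [90, 172]
  RvuI GCATA/0: at [95, 143] ⇒ [95, 143]

All cut coordinates (distinct, sorted): [8, 15, 26, 42, 53, 68, 75, 85, 90, 95, 105, 117, 125, 131, 139, 143, 151, 160, 172]

Fragments:
  8→15: 7 bp
  15→26: 11 bp
  26→42: 16 bp
  42→53: 11 bp
  53→68: 15 bp
  68→75: 7 bp
  75→85: 10 bp
  85→90: 5 bp
  90→95: 5 bp
  95→105: 10 bp
  105→117: 12 bp
  117→125: 8 bp
  125→131: 6 bp
  131→139: 8 bp
  139→143: 4 bp
  143→151: 8 bp
  151→160: 9 bp
  160→172: 12 bp
  172→8 (wrap): 180-172+8 = 16 bp

[4,5,5,6,7,7,8,8,8,9,10,10,11,11,12,12,15,16,16]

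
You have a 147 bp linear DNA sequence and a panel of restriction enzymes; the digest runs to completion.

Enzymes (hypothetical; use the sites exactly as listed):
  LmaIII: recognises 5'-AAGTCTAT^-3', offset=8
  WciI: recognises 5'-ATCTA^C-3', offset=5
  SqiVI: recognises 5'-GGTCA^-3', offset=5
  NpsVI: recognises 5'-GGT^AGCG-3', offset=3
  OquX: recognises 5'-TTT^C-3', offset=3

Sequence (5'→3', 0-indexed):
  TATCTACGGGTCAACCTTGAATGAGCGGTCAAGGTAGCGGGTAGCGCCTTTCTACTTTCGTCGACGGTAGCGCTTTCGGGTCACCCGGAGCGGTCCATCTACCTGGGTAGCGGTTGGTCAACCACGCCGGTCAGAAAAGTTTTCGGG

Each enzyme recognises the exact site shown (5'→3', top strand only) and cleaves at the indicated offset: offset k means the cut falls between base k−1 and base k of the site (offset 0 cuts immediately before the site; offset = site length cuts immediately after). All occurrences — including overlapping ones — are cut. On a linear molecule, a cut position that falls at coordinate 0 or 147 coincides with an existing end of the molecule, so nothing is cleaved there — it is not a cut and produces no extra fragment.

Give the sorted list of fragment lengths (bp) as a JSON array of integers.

[4,4,6,7,7,7,7,7,8,9,10,10,12,13,18,18]

Per-enzyme occurrences:
  LmaIII (AAGTCTAT, off=8): no sites
  WciI (ATCTAC, off=5): starts [1, 96] → cuts [6, 101]
  SqiVI (GGTCA, off=5): starts [8, 26, 78, 115, 128] → cuts [13, 31, 83, 120, 133]
  NpsVI (GGTAGCG, off=3): starts [32, 39, 65, 105] → cuts [35, 42, 68, 108]
  OquX (TTTC, off=3): starts [48, 55, 73, 140] → cuts [51, 58, 76, 143]

Pooled cuts: [6, 13, 31, 35, 42, 51, 58, 68, 76, 83, 101, 108, 120, 133, 143]

Fragment lengths:
  [0,6): 6 bp
  [6,13): 7 bp
  [13,31): 18 bp
  [31,35): 4 bp
  [35,42): 7 bp
  [42,51): 9 bp
  [51,58): 7 bp
  [58,68): 10 bp
  [68,76): 8 bp
  [76,83): 7 bp
  [83,101): 18 bp
  [101,108): 7 bp
  [108,120): 12 bp
  [120,133): 13 bp
  [133,143): 10 bp
  [143,147): 4 bp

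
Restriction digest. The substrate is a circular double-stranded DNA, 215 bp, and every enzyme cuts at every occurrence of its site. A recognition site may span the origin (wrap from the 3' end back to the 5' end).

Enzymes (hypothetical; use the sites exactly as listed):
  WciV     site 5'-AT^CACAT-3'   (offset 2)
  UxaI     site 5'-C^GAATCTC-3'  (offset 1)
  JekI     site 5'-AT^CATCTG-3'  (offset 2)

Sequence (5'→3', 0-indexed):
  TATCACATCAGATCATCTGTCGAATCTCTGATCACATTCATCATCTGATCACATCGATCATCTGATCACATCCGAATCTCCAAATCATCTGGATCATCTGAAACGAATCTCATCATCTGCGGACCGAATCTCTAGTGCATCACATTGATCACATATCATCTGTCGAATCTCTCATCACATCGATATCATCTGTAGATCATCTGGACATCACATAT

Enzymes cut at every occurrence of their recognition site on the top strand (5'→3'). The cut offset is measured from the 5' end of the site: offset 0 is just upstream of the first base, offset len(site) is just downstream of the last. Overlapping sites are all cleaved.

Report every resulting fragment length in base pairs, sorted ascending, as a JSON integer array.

[7,7,8,8,8,8,9,9,9,9,9,10,10,10,11,11,11,11,11,12,12,15]

Per-enzyme occurrences:
  WciV (ATCACAT, off=2): starts [1, 30, 47, 64, 138, 147, 173, 206] → cuts [3, 32, 49, 66, 140, 149, 175, 208]
  UxaI (CGAATCTC, off=1): starts [20, 72, 103, 124, 163] → cuts [21, 73, 104, 125, 164]
  JekI (ATCATCTG, off=2): starts [11, 39, 56, 83, 92, 111, 154, 184, 195] → cuts [13, 41, 58, 85, 94, 113, 156, 186, 197]

All cut coordinates (distinct, sorted): [3, 13, 21, 32, 41, 49, 58, 66, 73, 85, 94, 104, 113, 125, 140, 149, 156, 164, 175, 186, 197, 208]

Fragment lengths:
  3→13: 10 bp
  13→21: 8 bp
  21→32: 11 bp
  32→41: 9 bp
  41→49: 8 bp
  49→58: 9 bp
  58→66: 8 bp
  66→73: 7 bp
  73→85: 12 bp
  85→94: 9 bp
  94→104: 10 bp
  104→113: 9 bp
  113→125: 12 bp
  125→140: 15 bp
  140→149: 9 bp
  149→156: 7 bp
  156→164: 8 bp
  164→175: 11 bp
  175→186: 11 bp
  186→197: 11 bp
  197→208: 11 bp
  208→3 (wrap): 215-208+3 = 10 bp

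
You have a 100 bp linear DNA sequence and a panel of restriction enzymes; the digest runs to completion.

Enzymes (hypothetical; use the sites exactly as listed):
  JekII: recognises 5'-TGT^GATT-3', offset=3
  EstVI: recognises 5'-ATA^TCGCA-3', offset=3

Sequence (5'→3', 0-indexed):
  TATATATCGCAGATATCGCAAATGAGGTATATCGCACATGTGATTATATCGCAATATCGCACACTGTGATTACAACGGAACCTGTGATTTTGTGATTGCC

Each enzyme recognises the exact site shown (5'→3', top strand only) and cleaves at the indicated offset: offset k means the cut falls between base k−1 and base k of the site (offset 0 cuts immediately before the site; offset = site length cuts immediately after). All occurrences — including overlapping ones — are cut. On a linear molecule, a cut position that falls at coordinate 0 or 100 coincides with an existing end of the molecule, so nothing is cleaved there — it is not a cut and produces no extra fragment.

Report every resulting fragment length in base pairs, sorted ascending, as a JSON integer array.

Scan for sites:
  JekII TGTGATT/3: at [38, 64, 82, 90] ⇒ [41, 67, 85, 93]
  EstVI ATATCGCA/3: at [3, 12, 28, 45, 53] ⇒ [6, 15, 31, 48, 56]

Pooled cuts: [6, 15, 31, 41, 48, 56, 67, 85, 93]

Fragments:
  [0,6): 6 bp
  [6,15): 9 bp
  [15,31): 16 bp
  [31,41): 10 bp
  [41,48): 7 bp
  [48,56): 8 bp
  [56,67): 11 bp
  [67,85): 18 bp
  [85,93): 8 bp
  [93,100): 7 bp

[6,7,7,8,8,9,10,11,16,18]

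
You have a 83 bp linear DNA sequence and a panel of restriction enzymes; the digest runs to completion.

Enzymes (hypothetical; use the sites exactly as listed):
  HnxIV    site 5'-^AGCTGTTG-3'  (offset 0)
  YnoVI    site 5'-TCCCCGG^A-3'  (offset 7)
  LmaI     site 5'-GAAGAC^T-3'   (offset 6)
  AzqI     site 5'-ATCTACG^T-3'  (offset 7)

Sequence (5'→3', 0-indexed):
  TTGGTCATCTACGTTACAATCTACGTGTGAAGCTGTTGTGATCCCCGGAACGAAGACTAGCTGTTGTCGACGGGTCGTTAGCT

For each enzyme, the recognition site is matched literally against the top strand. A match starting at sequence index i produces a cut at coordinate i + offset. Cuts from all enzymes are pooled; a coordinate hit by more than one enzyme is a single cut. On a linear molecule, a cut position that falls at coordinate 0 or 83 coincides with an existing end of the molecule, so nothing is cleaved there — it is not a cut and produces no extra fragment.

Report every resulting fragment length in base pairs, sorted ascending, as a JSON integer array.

[1,5,9,12,13,18,25]

Per-enzyme occurrences:
  HnxIV AGCTGTTG/0: at [30, 58] ⇒ [30, 58]
  YnoVI TCCCCGGA/7: at [41] ⇒ [48]
  LmaI GAAGACT/6: at [51] ⇒ [57]
  AzqI ATCTACGT/7: at [6, 18] ⇒ [13, 25]

All cut coordinates (distinct, sorted): [13, 25, 30, 48, 57, 58]

Fragment lengths:
  [0,13): 13 bp
  [13,25): 12 bp
  [25,30): 5 bp
  [30,48): 18 bp
  [48,57): 9 bp
  [57,58): 1 bp
  [58,83): 25 bp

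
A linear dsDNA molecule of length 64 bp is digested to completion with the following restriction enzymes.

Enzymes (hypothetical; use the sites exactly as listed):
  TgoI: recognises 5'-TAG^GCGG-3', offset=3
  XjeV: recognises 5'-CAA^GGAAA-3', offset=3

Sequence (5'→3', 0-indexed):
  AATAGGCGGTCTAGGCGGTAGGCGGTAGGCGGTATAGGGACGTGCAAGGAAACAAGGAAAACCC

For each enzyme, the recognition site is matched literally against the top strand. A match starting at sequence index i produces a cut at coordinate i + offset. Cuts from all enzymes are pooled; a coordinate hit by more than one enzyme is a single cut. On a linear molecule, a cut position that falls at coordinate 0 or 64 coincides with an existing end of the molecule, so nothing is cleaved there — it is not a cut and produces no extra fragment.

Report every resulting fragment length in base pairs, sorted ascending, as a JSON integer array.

[5,7,7,8,9,9,19]

Per-enzyme occurrences:
  TgoI TAGGCGG/3: at [2, 11, 18, 25] ⇒ [5, 14, 21, 28]
  XjeV CAAGGAAA/3: at [44, 52] ⇒ [47, 55]

Pooled cuts: [5, 14, 21, 28, 47, 55]

Fragments:
  [0,5): 5 bp
  [5,14): 9 bp
  [14,21): 7 bp
  [21,28): 7 bp
  [28,47): 19 bp
  [47,55): 8 bp
  [55,64): 9 bp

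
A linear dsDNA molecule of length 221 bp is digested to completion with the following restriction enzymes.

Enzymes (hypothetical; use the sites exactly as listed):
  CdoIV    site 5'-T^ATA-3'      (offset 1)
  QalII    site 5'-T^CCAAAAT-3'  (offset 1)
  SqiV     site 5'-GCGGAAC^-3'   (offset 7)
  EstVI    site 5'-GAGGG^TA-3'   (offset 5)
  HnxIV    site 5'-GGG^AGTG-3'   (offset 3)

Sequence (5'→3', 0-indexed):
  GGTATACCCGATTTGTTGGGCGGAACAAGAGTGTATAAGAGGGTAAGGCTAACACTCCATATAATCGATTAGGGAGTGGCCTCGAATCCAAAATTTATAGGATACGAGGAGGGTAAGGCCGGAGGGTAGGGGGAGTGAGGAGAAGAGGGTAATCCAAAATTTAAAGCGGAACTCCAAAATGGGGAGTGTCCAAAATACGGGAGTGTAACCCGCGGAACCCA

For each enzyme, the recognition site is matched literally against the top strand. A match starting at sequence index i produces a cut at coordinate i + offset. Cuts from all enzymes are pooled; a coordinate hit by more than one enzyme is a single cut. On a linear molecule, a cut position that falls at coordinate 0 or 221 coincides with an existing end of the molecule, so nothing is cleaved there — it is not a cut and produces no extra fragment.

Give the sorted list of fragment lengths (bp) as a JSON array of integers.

Scan for sites:
  CdoIV TATA/1: at [2, 33, 59, 95] ⇒ [3, 34, 60, 96]
  QalII TCCAAAAT/1: at [86, 152, 172, 188] ⇒ [87, 153, 173, 189]
  SqiV GCGGAAC/7: at [19, 165, 211] ⇒ [26, 172, 218]
  EstVI GAGGGTA/5: at [38, 108, 121, 144] ⇒ [43, 113, 126, 149]
  HnxIV GGGAGTG/3: at [71, 130, 181, 198] ⇒ [74, 133, 184, 201]

All cut coordinates (distinct, sorted): [3, 26, 34, 43, 60, 74, 87, 96, 113, 126, 133, 149, 153, 172, 173, 184, 189, 201, 218]

Fragment lengths:
  [0,3): 3 bp
  [3,26): 23 bp
  [26,34): 8 bp
  [34,43): 9 bp
  [43,60): 17 bp
  [60,74): 14 bp
  [74,87): 13 bp
  [87,96): 9 bp
  [96,113): 17 bp
  [113,126): 13 bp
  [126,133): 7 bp
  [133,149): 16 bp
  [149,153): 4 bp
  [153,172): 19 bp
  [172,173): 1 bp
  [173,184): 11 bp
  [184,189): 5 bp
  [189,201): 12 bp
  [201,218): 17 bp
  [218,221): 3 bp

[1,3,3,4,5,7,8,9,9,11,12,13,13,14,16,17,17,17,19,23]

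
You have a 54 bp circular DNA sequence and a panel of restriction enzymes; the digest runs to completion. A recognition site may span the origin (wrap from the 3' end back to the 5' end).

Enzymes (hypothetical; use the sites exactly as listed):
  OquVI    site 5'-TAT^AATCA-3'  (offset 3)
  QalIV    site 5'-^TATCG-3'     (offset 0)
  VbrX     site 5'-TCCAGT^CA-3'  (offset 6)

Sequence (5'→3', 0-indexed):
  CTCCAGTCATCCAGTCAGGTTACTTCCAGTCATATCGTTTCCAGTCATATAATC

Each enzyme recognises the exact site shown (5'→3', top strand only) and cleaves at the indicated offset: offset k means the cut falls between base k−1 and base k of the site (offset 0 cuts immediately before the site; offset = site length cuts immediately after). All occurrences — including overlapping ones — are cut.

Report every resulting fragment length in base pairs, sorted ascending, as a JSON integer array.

Scan for sites:
  OquVI (TATAATCA, off=3): no sites
  QalIV (TATCG, off=0): starts [32] → cuts [32]
  VbrX (TCCAGTCA, off=6): starts [1, 9, 24, 39] → cuts [7, 15, 30, 45]

Pooled cuts: [7, 15, 30, 32, 45]

Fragments:
  7→15: 8 bp
  15→30: 15 bp
  30→32: 2 bp
  32→45: 13 bp
  45→7 (wrap): 54-45+7 = 16 bp

[2,8,13,15,16]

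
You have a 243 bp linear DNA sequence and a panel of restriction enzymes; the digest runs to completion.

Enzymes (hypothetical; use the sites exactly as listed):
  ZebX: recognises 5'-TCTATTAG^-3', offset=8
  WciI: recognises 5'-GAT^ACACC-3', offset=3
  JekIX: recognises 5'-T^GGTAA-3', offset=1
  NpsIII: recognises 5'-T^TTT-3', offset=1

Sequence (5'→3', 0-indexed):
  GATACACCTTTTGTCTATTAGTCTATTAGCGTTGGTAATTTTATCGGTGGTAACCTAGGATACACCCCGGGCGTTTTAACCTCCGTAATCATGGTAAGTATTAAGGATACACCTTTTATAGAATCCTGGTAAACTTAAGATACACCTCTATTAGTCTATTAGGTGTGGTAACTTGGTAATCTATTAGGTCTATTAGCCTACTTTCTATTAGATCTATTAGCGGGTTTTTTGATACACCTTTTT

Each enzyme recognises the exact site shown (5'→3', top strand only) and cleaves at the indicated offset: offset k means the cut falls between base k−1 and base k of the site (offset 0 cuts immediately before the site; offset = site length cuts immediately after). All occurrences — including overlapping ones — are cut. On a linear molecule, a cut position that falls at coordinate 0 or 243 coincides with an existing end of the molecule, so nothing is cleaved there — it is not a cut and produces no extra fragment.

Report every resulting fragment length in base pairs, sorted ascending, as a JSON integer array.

Per-enzyme occurrences:
  ZebX TCTATTAG/8: at [13, 21, 146, 154, 179, 188, 203, 212] ⇒ [21, 29, 154, 162, 187, 196, 211, 220]
  WciI GATACACC/3: at [0, 58, 105, 138, 230] ⇒ [3, 61, 108, 141, 233]
  JekIX TGGTAA/1: at [32, 47, 91, 126, 165, 173] ⇒ [33, 48, 92, 127, 166, 174]
  NpsIII TTTT/1: at [8, 38, 73, 113, 224, 225, 226, 238, 239] ⇒ [9, 39, 74, 114, 225, 226, 227, 239, 240]

All cut coordinates (distinct, sorted): [3, 9, 21, 29, 33, 39, 48, 61, 74, 92, 108, 114, 127, 141, 154, 162, 166, 174, 187, 196, 211, 220, 225, 226, 227, 233, 239, 240]

Fragment lengths:
  [0,3): 3 bp
  [3,9): 6 bp
  [9,21): 12 bp
  [21,29): 8 bp
  [29,33): 4 bp
  [33,39): 6 bp
  [39,48): 9 bp
  [48,61): 13 bp
  [61,74): 13 bp
  [74,92): 18 bp
  [92,108): 16 bp
  [108,114): 6 bp
  [114,127): 13 bp
  [127,141): 14 bp
  [141,154): 13 bp
  [154,162): 8 bp
  [162,166): 4 bp
  [166,174): 8 bp
  [174,187): 13 bp
  [187,196): 9 bp
  [196,211): 15 bp
  [211,220): 9 bp
  [220,225): 5 bp
  [225,226): 1 bp
  [226,227): 1 bp
  [227,233): 6 bp
  [233,239): 6 bp
  [239,240): 1 bp
  [240,243): 3 bp

[1,1,1,3,3,4,4,5,6,6,6,6,6,8,8,8,9,9,9,12,13,13,13,13,13,14,15,16,18]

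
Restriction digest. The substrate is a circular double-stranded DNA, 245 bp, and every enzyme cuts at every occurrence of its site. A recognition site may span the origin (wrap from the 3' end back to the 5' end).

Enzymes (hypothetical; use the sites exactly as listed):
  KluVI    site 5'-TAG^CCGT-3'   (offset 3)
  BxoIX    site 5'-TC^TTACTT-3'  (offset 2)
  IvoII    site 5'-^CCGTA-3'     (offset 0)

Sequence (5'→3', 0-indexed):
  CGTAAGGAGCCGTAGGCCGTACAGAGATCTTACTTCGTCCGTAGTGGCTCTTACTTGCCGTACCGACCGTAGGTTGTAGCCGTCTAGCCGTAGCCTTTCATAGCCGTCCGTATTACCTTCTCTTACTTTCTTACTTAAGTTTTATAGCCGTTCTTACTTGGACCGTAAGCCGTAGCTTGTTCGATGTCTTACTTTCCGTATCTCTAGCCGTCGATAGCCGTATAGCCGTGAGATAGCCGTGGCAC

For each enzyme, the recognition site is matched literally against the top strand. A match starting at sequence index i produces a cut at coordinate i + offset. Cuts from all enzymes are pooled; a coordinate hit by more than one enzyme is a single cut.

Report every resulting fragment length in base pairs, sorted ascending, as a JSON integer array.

[4,6,7,7,7,7,8,8,8,8,9,9,9,10,10,11,12,12,13,13,15,16,17,19]

Per-enzyme occurrences:
  KluVI (TAGCCGT, off=3): starts [76, 84, 100, 144, 204, 214, 222, 233] → cuts [79, 87, 103, 147, 207, 217, 225, 236]
  BxoIX (TCTTACTT, off=2): starts [27, 48, 120, 128, 151, 186] → cuts [29, 50, 122, 130, 153, 188]
  IvoII (CCGTA, off=0): starts [9, 16, 38, 57, 66, 87, 107, 162, 169, 195, 217, 244] → cuts [9, 16, 38, 57, 66, 87, 107, 162, 169, 195, 217, 244]

Pooled cuts: [9, 16, 29, 38, 50, 57, 66, 79, 87, 103, 107, 122, 130, 147, 153, 162, 169, 188, 195, 207, 217, 225, 236, 244]

Fragments:
  9→16: 7 bp
  16→29: 13 bp
  29→38: 9 bp
  38→50: 12 bp
  50→57: 7 bp
  57→66: 9 bp
  66→79: 13 bp
  79→87: 8 bp
  87→103: 16 bp
  103→107: 4 bp
  107→122: 15 bp
  122→130: 8 bp
  130→147: 17 bp
  147→153: 6 bp
  153→162: 9 bp
  162→169: 7 bp
  169→188: 19 bp
  188→195: 7 bp
  195→207: 12 bp
  207→217: 10 bp
  217→225: 8 bp
  225→236: 11 bp
  236→244: 8 bp
  244→9 (wrap): 245-244+9 = 10 bp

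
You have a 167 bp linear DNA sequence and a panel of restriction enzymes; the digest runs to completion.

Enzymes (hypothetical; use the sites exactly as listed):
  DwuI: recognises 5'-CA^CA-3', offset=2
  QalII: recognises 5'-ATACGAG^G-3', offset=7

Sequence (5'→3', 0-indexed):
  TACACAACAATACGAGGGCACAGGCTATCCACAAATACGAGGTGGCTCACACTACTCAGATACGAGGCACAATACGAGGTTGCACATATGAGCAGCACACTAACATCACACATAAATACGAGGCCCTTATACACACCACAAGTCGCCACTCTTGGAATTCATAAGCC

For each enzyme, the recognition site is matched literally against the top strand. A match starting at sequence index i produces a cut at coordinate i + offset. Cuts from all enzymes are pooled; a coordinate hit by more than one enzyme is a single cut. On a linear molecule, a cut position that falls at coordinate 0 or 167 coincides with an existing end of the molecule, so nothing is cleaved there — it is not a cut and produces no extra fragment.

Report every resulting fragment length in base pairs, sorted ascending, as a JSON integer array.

[2,3,4,4,5,6,8,9,10,11,11,11,12,12,13,17,29]

Per-enzyme occurrences:
  DwuI CACA/2: at [2, 18, 29, 47, 67, 82, 95, 106, 108, 131, 136] ⇒ [4, 20, 31, 49, 69, 84, 97, 108, 110, 133, 138]
  QalII ATACGAGG/7: at [9, 34, 59, 71, 115] ⇒ [16, 41, 66, 78, 122]

Pooled cuts: [4, 16, 20, 31, 41, 49, 66, 69, 78, 84, 97, 108, 110, 122, 133, 138]

Fragment lengths:
  [0,4): 4 bp
  [4,16): 12 bp
  [16,20): 4 bp
  [20,31): 11 bp
  [31,41): 10 bp
  [41,49): 8 bp
  [49,66): 17 bp
  [66,69): 3 bp
  [69,78): 9 bp
  [78,84): 6 bp
  [84,97): 13 bp
  [97,108): 11 bp
  [108,110): 2 bp
  [110,122): 12 bp
  [122,133): 11 bp
  [133,138): 5 bp
  [138,167): 29 bp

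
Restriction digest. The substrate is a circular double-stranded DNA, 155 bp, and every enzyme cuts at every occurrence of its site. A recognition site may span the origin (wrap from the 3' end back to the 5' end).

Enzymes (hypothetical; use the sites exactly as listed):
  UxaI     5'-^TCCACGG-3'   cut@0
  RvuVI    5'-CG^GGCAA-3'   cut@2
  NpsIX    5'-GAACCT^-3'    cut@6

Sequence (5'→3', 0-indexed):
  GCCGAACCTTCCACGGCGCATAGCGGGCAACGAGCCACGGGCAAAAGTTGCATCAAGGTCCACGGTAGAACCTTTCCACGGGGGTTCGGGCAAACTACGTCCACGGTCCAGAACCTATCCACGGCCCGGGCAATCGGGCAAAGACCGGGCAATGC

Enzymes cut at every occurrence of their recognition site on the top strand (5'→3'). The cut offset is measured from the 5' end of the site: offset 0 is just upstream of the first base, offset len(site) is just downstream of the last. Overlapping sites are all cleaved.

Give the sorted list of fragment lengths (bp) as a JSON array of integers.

[1,1,8,11,11,11,14,14,15,16,17,17,19]

Scan for sites:
  UxaI TCCACGG/0: at [9, 58, 74, 99, 117] ⇒ [9, 58, 74, 99, 117]
  RvuVI CGGGCAA/2: at [23, 37, 86, 126, 134, 145] ⇒ [25, 39, 88, 128, 136, 147]
  NpsIX GAACCT/6: at [3, 67, 110] ⇒ [9, 73, 116]

Pooled cuts: [9, 25, 39, 58, 73, 74, 88, 99, 116, 117, 128, 136, 147]

Fragment lengths:
  9→25: 16 bp
  25→39: 14 bp
  39→58: 19 bp
  58→73: 15 bp
  73→74: 1 bp
  74→88: 14 bp
  88→99: 11 bp
  99→116: 17 bp
  116→117: 1 bp
  117→128: 11 bp
  128→136: 8 bp
  136→147: 11 bp
  147→9 (wrap): 155-147+9 = 17 bp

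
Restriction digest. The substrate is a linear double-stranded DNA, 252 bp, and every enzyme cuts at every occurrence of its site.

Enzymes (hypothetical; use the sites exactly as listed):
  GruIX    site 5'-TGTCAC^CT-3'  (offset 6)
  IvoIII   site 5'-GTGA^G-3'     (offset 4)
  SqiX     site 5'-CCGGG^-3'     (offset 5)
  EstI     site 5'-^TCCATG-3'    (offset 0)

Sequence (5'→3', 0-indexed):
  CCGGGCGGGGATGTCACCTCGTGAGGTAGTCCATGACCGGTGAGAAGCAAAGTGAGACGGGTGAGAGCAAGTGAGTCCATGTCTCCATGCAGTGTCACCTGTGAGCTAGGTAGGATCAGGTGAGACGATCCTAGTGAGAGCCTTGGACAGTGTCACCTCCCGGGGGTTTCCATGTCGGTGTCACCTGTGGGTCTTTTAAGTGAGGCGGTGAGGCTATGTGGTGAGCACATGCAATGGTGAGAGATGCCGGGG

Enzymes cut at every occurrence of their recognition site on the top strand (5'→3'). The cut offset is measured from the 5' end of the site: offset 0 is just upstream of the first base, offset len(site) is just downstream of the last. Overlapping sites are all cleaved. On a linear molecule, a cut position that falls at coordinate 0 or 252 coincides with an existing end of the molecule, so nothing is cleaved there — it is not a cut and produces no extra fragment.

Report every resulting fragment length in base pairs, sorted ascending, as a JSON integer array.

Site scan:
  GruIX (TGTCACCT, off=6): starts [11, 92, 150, 178] → cuts [17, 98, 156, 184]
  IvoIII (GTGAG, off=4): starts [20, 39, 51, 60, 70, 100, 119, 133, 199, 207, 220, 236] → cuts [24, 43, 55, 64, 74, 104, 123, 137, 203, 211, 224, 240]
  SqiX (CCGGG, off=5): starts [0, 159, 246] → cuts [5, 164, 251]
  EstI (TCCATG, off=0): starts [29, 75, 83, 168] → cuts [29, 75, 83, 168]

All cut coordinates (distinct, sorted): [5, 17, 24, 29, 43, 55, 64, 74, 75, 83, 98, 104, 123, 137, 156, 164, 168, 184, 203, 211, 224, 240, 251]

Fragments:
  [0,5): 5 bp
  [5,17): 12 bp
  [17,24): 7 bp
  [24,29): 5 bp
  [29,43): 14 bp
  [43,55): 12 bp
  [55,64): 9 bp
  [64,74): 10 bp
  [74,75): 1 bp
  [75,83): 8 bp
  [83,98): 15 bp
  [98,104): 6 bp
  [104,123): 19 bp
  [123,137): 14 bp
  [137,156): 19 bp
  [156,164): 8 bp
  [164,168): 4 bp
  [168,184): 16 bp
  [184,203): 19 bp
  [203,211): 8 bp
  [211,224): 13 bp
  [224,240): 16 bp
  [240,251): 11 bp
  [251,252): 1 bp

[1,1,4,5,5,6,7,8,8,8,9,10,11,12,12,13,14,14,15,16,16,19,19,19]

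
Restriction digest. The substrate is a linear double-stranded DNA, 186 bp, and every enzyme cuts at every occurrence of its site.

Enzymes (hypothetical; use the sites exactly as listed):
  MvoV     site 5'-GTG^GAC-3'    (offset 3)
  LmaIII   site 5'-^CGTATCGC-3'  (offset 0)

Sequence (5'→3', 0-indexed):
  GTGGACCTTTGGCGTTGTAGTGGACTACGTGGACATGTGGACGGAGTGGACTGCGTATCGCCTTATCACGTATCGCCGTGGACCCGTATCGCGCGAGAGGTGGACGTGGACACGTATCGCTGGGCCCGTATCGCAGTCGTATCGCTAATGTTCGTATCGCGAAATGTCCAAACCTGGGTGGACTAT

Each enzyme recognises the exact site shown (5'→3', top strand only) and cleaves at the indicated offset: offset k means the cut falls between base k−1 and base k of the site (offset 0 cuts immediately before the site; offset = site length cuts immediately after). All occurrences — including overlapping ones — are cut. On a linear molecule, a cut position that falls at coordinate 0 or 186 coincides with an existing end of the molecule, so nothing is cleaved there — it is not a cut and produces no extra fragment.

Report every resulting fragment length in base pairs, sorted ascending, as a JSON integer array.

Scan for sites:
  MvoV GTGGAC/3: at [0, 19, 28, 36, 45, 77, 99, 105, 177] ⇒ [3, 22, 31, 39, 48, 80, 102, 108, 180]
  LmaIII CGTATCGC/0: at [53, 68, 84, 112, 126, 137, 152] ⇒ [53, 68, 84, 112, 126, 137, 152]

Pooled cuts: [3, 22, 31, 39, 48, 53, 68, 80, 84, 102, 108, 112, 126, 137, 152, 180]

Fragments:
  [0,3): 3 bp
  [3,22): 19 bp
  [22,31): 9 bp
  [31,39): 8 bp
  [39,48): 9 bp
  [48,53): 5 bp
  [53,68): 15 bp
  [68,80): 12 bp
  [80,84): 4 bp
  [84,102): 18 bp
  [102,108): 6 bp
  [108,112): 4 bp
  [112,126): 14 bp
  [126,137): 11 bp
  [137,152): 15 bp
  [152,180): 28 bp
  [180,186): 6 bp

[3,4,4,5,6,6,8,9,9,11,12,14,15,15,18,19,28]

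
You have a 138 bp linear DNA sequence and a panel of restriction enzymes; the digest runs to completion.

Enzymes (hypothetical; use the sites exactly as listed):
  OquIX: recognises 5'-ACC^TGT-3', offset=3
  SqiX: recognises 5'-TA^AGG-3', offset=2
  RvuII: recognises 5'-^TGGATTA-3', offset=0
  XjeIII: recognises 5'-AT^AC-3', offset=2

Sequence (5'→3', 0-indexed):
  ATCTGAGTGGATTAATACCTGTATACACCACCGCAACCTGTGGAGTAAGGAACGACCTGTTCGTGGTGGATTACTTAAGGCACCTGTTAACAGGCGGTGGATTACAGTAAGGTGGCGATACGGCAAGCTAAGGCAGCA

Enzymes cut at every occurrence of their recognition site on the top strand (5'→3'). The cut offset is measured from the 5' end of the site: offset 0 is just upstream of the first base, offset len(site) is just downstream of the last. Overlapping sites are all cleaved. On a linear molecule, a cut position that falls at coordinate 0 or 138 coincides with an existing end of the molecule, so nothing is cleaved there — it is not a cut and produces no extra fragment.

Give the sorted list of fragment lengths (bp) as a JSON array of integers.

Site scan:
  OquIX ACCTGT/3: at [16, 35, 54, 81] ⇒ [19, 38, 57, 84]
  SqiX TAAGG/2: at [45, 75, 107, 128] ⇒ [47, 77, 109, 130]
  RvuII TGGATTA/0: at [7, 66, 97] ⇒ [7, 66, 97]
  XjeIII ATAC/2: at [14, 22, 117] ⇒ [16, 24, 119]

All cut coordinates (distinct, sorted): [7, 16, 19, 24, 38, 47, 57, 66, 77, 84, 97, 109, 119, 130]

Fragments:
  [0,7): 7 bp
  [7,16): 9 bp
  [16,19): 3 bp
  [19,24): 5 bp
  [24,38): 14 bp
  [38,47): 9 bp
  [47,57): 10 bp
  [57,66): 9 bp
  [66,77): 11 bp
  [77,84): 7 bp
  [84,97): 13 bp
  [97,109): 12 bp
  [109,119): 10 bp
  [119,130): 11 bp
  [130,138): 8 bp

[3,5,7,7,8,9,9,9,10,10,11,11,12,13,14]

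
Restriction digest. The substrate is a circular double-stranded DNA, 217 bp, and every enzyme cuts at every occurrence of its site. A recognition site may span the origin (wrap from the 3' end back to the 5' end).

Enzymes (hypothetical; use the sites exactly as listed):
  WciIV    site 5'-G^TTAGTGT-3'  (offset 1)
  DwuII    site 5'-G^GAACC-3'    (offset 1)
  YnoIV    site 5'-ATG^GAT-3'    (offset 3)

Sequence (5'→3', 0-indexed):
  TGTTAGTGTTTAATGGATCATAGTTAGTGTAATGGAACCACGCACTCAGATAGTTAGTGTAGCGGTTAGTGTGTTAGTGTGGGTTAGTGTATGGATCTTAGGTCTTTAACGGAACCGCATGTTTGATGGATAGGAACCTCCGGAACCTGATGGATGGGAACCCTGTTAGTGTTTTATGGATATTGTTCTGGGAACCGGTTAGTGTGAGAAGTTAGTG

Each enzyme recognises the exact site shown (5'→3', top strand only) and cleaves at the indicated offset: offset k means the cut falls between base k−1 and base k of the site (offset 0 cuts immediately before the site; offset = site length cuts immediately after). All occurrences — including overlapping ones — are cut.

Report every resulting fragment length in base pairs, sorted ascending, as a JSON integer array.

[5,5,7,8,8,8,8,9,10,10,10,11,12,13,13,13,13,17,18,19]

Per-enzyme occurrences:
  WciIV (GTTAGTGT, off=1): starts [1, 22, 52, 64, 72, 82, 164, 197, 210] → cuts [2, 23, 53, 65, 73, 83, 165, 198, 211]
  DwuII (GGAACC, off=1): starts [33, 110, 132, 141, 156, 190] → cuts [34, 111, 133, 142, 157, 191]
  YnoIV (ATGGAT, off=3): starts [12, 90, 125, 149, 175] → cuts [15, 93, 128, 152, 178]

Pooled cuts: [2, 15, 23, 34, 53, 65, 73, 83, 93, 111, 128, 133, 142, 152, 157, 165, 178, 191, 198, 211]

Fragments:
  2→15: 13 bp
  15→23: 8 bp
  23→34: 11 bp
  34→53: 19 bp
  53→65: 12 bp
  65→73: 8 bp
  73→83: 10 bp
  83→93: 10 bp
  93→111: 18 bp
  111→128: 17 bp
  128→133: 5 bp
  133→142: 9 bp
  142→152: 10 bp
  152→157: 5 bp
  157→165: 8 bp
  165→178: 13 bp
  178→191: 13 bp
  191→198: 7 bp
  198→211: 13 bp
  211→2 (wrap): 217-211+2 = 8 bp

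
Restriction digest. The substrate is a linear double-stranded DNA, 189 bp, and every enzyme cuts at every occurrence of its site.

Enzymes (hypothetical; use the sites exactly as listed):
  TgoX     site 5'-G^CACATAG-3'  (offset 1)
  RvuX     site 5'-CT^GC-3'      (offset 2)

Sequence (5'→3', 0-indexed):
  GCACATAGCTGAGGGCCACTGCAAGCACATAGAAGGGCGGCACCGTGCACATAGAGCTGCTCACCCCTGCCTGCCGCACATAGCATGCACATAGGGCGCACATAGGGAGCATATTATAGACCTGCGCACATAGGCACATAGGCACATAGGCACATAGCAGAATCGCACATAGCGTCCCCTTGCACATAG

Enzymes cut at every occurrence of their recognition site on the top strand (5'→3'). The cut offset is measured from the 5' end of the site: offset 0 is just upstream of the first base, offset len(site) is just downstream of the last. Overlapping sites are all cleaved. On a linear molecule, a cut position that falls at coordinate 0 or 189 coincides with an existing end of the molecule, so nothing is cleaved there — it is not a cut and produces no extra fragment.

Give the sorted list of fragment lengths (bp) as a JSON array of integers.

[1,3,4,4,5,7,8,8,8,10,11,11,11,15,17,19,22,25]

Per-enzyme occurrences:
  TgoX GCACATAG/1: at [0, 24, 46, 75, 86, 97, 125, 133, 141, 149, 164, 181] ⇒ [1, 25, 47, 76, 87, 98, 126, 134, 142, 150, 165, 182]
  RvuX CTGC/2: at [18, 56, 66, 70, 121] ⇒ [20, 58, 68, 72, 123]

All cut coordinates (distinct, sorted): [1, 20, 25, 47, 58, 68, 72, 76, 87, 98, 123, 126, 134, 142, 150, 165, 182]

Fragment lengths:
  [0,1): 1 bp
  [1,20): 19 bp
  [20,25): 5 bp
  [25,47): 22 bp
  [47,58): 11 bp
  [58,68): 10 bp
  [68,72): 4 bp
  [72,76): 4 bp
  [76,87): 11 bp
  [87,98): 11 bp
  [98,123): 25 bp
  [123,126): 3 bp
  [126,134): 8 bp
  [134,142): 8 bp
  [142,150): 8 bp
  [150,165): 15 bp
  [165,182): 17 bp
  [182,189): 7 bp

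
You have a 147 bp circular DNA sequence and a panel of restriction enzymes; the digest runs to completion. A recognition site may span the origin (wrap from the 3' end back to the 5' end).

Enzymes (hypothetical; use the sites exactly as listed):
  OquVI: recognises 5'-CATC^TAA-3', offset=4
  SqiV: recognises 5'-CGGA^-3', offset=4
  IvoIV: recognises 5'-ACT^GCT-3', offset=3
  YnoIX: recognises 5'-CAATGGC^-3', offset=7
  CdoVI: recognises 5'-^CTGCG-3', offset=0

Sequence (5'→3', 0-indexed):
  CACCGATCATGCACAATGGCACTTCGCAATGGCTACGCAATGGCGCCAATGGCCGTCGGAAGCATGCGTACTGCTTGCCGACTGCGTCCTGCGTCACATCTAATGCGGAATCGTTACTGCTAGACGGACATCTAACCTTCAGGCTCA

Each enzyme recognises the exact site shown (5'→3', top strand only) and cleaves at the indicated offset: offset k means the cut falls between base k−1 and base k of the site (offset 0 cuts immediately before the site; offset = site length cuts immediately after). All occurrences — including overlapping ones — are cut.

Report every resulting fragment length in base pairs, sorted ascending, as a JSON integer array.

[4,7,7,9,9,9,9,10,11,12,12,13,35]

Per-enzyme occurrences:
  OquVI (CATCTAA, off=4): starts [96, 128] → cuts [100, 132]
  SqiV (CGGA, off=4): starts [56, 105, 124] → cuts [60, 109, 128]
  IvoIV (ACTGCT, off=3): starts [69, 115] → cuts [72, 118]
  YnoIX (CAATGGC, off=7): starts [13, 26, 37, 46] → cuts [20, 33, 44, 53]
  CdoVI (CTGCG, off=0): starts [81, 88] → cuts [81, 88]

All cut coordinates (distinct, sorted): [20, 33, 44, 53, 60, 72, 81, 88, 100, 109, 118, 128, 132]

Fragments:
  20→33: 13 bp
  33→44: 11 bp
  44→53: 9 bp
  53→60: 7 bp
  60→72: 12 bp
  72→81: 9 bp
  81→88: 7 bp
  88→100: 12 bp
  100→109: 9 bp
  109→118: 9 bp
  118→128: 10 bp
  128→132: 4 bp
  132→20 (wrap): 147-132+20 = 35 bp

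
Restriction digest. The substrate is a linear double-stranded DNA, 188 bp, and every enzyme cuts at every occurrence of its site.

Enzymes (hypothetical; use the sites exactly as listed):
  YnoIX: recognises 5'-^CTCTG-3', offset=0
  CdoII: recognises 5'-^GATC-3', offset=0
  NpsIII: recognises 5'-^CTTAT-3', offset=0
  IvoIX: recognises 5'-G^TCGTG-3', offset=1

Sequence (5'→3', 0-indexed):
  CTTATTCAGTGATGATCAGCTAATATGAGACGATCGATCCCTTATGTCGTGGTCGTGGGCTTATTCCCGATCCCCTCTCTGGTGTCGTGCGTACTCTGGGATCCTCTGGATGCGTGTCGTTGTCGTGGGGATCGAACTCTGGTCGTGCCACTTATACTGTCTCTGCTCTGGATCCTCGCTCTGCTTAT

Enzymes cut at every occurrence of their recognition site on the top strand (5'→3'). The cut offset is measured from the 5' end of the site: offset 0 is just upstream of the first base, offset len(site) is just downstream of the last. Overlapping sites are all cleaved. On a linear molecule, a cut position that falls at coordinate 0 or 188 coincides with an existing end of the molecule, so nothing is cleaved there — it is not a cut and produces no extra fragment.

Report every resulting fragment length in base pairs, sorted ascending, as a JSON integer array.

[4,4,5,5,5,5,5,6,6,6,6,7,7,7,8,8,8,8,9,9,10,13,18,19]

Per-enzyme occurrences:
  YnoIX (CTCTG, off=0): starts [76, 93, 103, 136, 160, 165, 178] → cuts [76, 93, 103, 136, 160, 165, 178]
  CdoII (GATC, off=0): starts [13, 31, 35, 68, 99, 129, 170] → cuts [13, 31, 35, 68, 99, 129, 170]
  NpsIII (CTTAT, off=0): starts [0, 40, 59, 150, 183] → cuts [40, 59, 150, 183] (position 0 is a terminus of the linear molecule — no cut)
  IvoIX (GTCGTG, off=1): starts [45, 51, 83, 121, 141] → cuts [46, 52, 84, 122, 142]

All cut coordinates (distinct, sorted): [13, 31, 35, 40, 46, 52, 59, 68, 76, 84, 93, 99, 103, 122, 129, 136, 142, 150, 160, 165, 170, 178, 183]

Fragment lengths:
  [0,13): 13 bp
  [13,31): 18 bp
  [31,35): 4 bp
  [35,40): 5 bp
  [40,46): 6 bp
  [46,52): 6 bp
  [52,59): 7 bp
  [59,68): 9 bp
  [68,76): 8 bp
  [76,84): 8 bp
  [84,93): 9 bp
  [93,99): 6 bp
  [99,103): 4 bp
  [103,122): 19 bp
  [122,129): 7 bp
  [129,136): 7 bp
  [136,142): 6 bp
  [142,150): 8 bp
  [150,160): 10 bp
  [160,165): 5 bp
  [165,170): 5 bp
  [170,178): 8 bp
  [178,183): 5 bp
  [183,188): 5 bp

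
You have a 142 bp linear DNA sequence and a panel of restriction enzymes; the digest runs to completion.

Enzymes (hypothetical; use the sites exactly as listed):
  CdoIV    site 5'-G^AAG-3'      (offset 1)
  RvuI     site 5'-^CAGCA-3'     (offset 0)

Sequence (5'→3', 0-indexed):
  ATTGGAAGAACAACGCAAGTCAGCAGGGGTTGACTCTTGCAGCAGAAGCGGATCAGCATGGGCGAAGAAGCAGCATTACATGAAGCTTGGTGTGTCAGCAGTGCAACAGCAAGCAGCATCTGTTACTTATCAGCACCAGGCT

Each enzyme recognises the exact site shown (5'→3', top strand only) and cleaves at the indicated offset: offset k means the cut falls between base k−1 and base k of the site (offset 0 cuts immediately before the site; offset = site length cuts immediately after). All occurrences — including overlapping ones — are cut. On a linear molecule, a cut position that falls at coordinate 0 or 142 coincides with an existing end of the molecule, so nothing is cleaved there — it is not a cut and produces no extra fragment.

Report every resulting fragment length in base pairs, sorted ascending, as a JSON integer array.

[3,3,5,6,7,8,11,11,12,12,13,15,17,19]

Per-enzyme occurrences:
  CdoIV GAAG/1: at [4, 44, 63, 66, 81] ⇒ [5, 45, 64, 67, 82]
  RvuI CAGCA/0: at [20, 39, 53, 70, 95, 106, 113, 130] ⇒ [20, 39, 53, 70, 95, 106, 113, 130]

Pooled cuts: [5, 20, 39, 45, 53, 64, 67, 70, 82, 95, 106, 113, 130]

Fragment lengths:
  [0,5): 5 bp
  [5,20): 15 bp
  [20,39): 19 bp
  [39,45): 6 bp
  [45,53): 8 bp
  [53,64): 11 bp
  [64,67): 3 bp
  [67,70): 3 bp
  [70,82): 12 bp
  [82,95): 13 bp
  [95,106): 11 bp
  [106,113): 7 bp
  [113,130): 17 bp
  [130,142): 12 bp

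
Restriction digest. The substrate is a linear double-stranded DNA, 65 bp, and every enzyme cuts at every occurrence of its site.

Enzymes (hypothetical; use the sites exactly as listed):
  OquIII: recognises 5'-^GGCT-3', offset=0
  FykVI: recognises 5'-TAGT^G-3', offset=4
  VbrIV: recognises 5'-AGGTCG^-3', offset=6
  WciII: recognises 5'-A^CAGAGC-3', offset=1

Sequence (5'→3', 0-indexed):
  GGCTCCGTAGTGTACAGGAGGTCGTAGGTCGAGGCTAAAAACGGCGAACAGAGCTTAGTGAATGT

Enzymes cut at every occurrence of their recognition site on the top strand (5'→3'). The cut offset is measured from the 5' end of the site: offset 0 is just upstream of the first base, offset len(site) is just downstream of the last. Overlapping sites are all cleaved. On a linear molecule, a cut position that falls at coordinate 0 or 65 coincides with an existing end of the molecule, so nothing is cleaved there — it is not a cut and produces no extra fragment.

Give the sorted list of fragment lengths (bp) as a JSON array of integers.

[1,6,7,11,11,13,16]

Per-enzyme occurrences:
  OquIII GGCT/0: at [0, 32] ⇒ [32] (position 0 is a terminus of the linear molecule — no cut)
  FykVI TAGTG/4: at [7, 55] ⇒ [11, 59]
  VbrIV AGGTCG/6: at [18, 25] ⇒ [24, 31]
  WciII ACAGAGC/1: at [47] ⇒ [48]

All cut coordinates (distinct, sorted): [11, 24, 31, 32, 48, 59]

Fragment lengths:
  [0,11): 11 bp
  [11,24): 13 bp
  [24,31): 7 bp
  [31,32): 1 bp
  [32,48): 16 bp
  [48,59): 11 bp
  [59,65): 6 bp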